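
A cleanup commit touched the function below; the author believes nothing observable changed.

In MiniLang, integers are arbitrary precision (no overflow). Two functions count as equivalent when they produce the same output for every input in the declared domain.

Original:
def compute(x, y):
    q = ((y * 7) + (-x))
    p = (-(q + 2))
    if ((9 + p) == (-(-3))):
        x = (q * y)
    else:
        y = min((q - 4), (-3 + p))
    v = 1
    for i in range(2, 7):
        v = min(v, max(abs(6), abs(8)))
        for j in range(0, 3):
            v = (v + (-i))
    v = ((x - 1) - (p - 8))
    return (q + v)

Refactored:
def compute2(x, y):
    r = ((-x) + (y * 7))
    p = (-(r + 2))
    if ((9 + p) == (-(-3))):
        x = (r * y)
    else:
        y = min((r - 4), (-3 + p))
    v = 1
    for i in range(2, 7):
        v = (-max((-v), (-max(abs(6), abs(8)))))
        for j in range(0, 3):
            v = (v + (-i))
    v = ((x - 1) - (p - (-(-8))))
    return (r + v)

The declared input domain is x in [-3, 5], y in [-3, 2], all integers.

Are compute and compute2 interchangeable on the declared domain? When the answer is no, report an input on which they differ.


Reading the diff, among the changes: local variable names differ, and min/max/abs usage differs.
One worked example (x=5, y=0) — compute: q becomes -5; next p becomes 3; next ((9 + p) == (-(-3))) evaluates to false; next y becomes -9; next v becomes 1; next at i=2:; next v becomes 1; next at j=0:; next v becomes -1; next at j=1:; next v becomes -3; next at j=2:; next v becomes -5; next at i=3:; next v becomes -5; next at j=0:; next v becomes -8; next at j=1:; next v becomes -11; next at j=2:; next v becomes -14; next at i=4:; next v becomes -14; next at j=0:; next v becomes -18; next at j=1:; next v becomes -22; next at j=2:; next v becomes -26; next at i=5:; next v becomes -26; next at j=0:; next v becomes -31; next at j=1:; next v becomes -36; next at j=2:; next v becomes -41; next at i=6:; next v becomes -41; next at j=0:; next v becomes -47; next at j=1:; next v becomes -53; next at j=2:; next v becomes -59; next v becomes 9; next final value 4; compute2: r becomes -5; next p becomes 3; next ((9 + p) == (-(-3))) evaluates to false; next y becomes -9; next v becomes 1; next at i=2:; next v becomes 1; next at j=0:; next v becomes -1; next at j=1:; next v becomes -3; next at j=2:; next v becomes -5; next at i=3:; next v becomes -5; next at j=0:; next v becomes -8; next at j=1:; next v becomes -11; next at j=2:; next v becomes -14; next at i=4:; next v becomes -14; next at j=0:; next v becomes -18; next at j=1:; next v becomes -22; next at j=2:; next v becomes -26; next at i=5:; next v becomes -26; next at j=0:; next v becomes -31; next at j=1:; next v becomes -36; next at j=2:; next v becomes -41; next at i=6:; next v becomes -41; next at j=0:; next v becomes -47; next at j=1:; next v becomes -53; next at j=2:; next v becomes -59; next v becomes 9; next final value 4; agreement on 4.
Sweeping the whole domain (54 inputs) finds no disagreement.
verdict: equivalent


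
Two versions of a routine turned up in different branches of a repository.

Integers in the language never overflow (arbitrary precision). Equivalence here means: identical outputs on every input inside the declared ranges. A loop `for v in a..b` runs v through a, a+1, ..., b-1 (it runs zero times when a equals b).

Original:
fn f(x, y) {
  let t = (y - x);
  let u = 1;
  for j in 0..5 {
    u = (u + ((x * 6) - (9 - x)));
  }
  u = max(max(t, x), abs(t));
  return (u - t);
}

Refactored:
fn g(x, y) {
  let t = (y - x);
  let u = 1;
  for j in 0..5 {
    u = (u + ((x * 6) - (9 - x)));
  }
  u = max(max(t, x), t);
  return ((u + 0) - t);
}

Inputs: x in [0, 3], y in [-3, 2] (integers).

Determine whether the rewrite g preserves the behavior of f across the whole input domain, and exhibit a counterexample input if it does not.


Input x=0, y=-3: 6 from f versus 3 from g.
verdict: not equivalent; witness: x=0, y=-3


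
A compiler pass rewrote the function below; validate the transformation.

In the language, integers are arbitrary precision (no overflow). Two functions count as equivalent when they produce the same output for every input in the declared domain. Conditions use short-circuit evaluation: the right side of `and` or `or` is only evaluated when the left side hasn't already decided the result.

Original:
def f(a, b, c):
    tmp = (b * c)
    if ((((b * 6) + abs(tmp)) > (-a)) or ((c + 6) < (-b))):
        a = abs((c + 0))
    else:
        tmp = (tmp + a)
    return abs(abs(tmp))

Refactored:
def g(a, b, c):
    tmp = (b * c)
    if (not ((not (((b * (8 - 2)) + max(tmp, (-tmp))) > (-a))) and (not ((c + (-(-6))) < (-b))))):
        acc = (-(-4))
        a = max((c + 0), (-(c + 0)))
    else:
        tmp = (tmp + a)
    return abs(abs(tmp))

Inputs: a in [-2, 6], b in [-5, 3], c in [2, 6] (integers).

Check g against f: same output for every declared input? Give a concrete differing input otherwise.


The two are interchangeable: min/max/abs usage differs, constant usage differs, boolean connective usage differs, local variable names differ, statement counts differ, arithmetic usage differs, and every declared input agrees.
As a probe, take a=0, b=1, c=6: f runs tmp becomes 6; next ((((b * 6) + abs(tmp)) > (-a)) or ((c + 6) < (-b))) evaluates to true; next a becomes 6; next final value 6; g runs tmp becomes 6; next (not ((not (((b * (8 - 2)) + max(tmp, (-tmp))) > (-a))) and (not ((c + (-(-6))) < (-b))))) evaluates to true; next acc becomes 4; next a becomes 6; next final value 6; both end at 6.
Checked all 405 inputs in the declared domain: the outputs agree on every one.
verdict: equivalent


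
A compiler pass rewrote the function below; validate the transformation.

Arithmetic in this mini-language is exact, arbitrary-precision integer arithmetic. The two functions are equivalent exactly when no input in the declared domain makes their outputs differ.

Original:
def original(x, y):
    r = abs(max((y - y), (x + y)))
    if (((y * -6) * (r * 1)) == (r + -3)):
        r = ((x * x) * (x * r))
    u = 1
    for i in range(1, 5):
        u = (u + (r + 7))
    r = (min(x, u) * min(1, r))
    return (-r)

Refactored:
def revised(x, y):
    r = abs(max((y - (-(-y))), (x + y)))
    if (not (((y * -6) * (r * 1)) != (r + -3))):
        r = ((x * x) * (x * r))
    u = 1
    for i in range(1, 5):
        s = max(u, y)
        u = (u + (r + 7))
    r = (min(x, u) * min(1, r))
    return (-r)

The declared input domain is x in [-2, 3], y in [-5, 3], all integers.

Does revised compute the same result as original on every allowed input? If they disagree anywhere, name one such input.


Reading the diff, among the changes: comparison usage differs, plus min/max/abs usage differs, plus statement counts differ, plus local variable names differ, plus boolean connective usage differs.
As a probe, take x=0, y=0: original runs r becomes 0; next (((y * -6) * (r * 1)) == (r + -3)) evaluates to false; next u becomes 1; next at i=1:; next u becomes 8; next at i=2:; next u becomes 15; next at i=3:; next u becomes 22; next at i=4:; next u becomes 29; next r becomes 0; next final value 0; revised runs r becomes 0; next (not (((y * -6) * (r * 1)) != (r + -3))) evaluates to false; next u becomes 1; next at i=1:; next s becomes 1; next u becomes 8; next at i=2:; next s becomes 8; next u becomes 15; next at i=3:; next s becomes 15; next u becomes 22; next at i=4:; next s becomes 22; next u becomes 29; next r becomes 0; next final value 0; both end at 0.
An exhaustive pass over the 54 declared inputs shows identical outputs.
verdict: equivalent


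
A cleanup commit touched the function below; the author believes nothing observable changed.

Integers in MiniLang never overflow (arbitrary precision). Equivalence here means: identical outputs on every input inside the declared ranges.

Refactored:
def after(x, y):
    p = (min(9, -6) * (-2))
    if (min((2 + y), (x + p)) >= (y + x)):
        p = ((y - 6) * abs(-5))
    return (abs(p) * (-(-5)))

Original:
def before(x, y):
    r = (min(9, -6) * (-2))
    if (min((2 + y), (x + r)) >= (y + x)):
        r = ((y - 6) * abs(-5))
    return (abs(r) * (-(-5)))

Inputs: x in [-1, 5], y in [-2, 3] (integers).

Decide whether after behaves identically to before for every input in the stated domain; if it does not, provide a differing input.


Equivalent — the differences include local variable names differ, yet no declared input distinguishes the two.
As a probe, take x=4, y=1: before runs r becomes 12; next (min((2 + y), (x + r)) >= (y + x)) evaluates to false; next final value 60; after runs p becomes 12; next (min((2 + y), (x + p)) >= (y + x)) evaluates to false; next final value 60; both end at 60.
Checked all 42 inputs in the declared domain: the outputs agree on every one.
verdict: equivalent


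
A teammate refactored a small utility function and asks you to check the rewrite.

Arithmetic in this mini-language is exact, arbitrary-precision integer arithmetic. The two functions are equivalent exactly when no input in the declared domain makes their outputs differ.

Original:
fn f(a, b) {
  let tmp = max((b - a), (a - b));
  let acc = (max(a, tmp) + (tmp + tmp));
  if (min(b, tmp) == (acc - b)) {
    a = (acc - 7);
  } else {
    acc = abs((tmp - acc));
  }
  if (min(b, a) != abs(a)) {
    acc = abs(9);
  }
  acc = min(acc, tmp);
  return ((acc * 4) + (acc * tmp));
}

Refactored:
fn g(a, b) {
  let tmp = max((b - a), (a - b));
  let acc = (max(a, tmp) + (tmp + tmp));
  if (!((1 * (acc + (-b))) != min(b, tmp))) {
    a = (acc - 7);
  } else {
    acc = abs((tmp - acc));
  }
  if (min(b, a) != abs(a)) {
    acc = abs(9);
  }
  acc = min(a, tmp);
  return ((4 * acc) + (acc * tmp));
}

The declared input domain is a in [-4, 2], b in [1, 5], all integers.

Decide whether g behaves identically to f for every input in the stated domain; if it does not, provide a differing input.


At a=-4, b=1: f gives 45, g gives -36.
verdict: not equivalent; witness: a=-4, b=1


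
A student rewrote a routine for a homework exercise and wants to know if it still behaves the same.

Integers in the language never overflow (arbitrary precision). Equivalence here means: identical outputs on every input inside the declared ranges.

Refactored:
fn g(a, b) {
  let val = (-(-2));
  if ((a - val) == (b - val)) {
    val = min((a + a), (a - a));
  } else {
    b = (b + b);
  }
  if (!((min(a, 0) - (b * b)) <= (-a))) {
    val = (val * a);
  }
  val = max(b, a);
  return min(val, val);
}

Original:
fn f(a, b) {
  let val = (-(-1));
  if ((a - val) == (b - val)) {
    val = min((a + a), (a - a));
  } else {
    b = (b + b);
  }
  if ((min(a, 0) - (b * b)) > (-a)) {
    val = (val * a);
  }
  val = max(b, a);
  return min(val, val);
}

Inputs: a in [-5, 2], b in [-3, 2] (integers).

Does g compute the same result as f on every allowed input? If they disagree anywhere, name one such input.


Equivalent. The suspicious edit (`1` became `2`) never changes the result for any input inside the declared domain.
An exhaustive pass over the 48 declared inputs shows identical outputs.
Tracing a=0, b=1: f: val=1, then ((a - val) == (b - val)) is false, then b=2, then ((min(a, 0) - (b * b)) > (-a)) is false, then val=2, then returns 2 | g: val=2, then ((a - val) == (b - val)) is false, then b=2, then (!((min(a, 0) - (b * b)) <= (-a))) is false, then val=2, then returns 2 — matching result 2.
verdict: equivalent


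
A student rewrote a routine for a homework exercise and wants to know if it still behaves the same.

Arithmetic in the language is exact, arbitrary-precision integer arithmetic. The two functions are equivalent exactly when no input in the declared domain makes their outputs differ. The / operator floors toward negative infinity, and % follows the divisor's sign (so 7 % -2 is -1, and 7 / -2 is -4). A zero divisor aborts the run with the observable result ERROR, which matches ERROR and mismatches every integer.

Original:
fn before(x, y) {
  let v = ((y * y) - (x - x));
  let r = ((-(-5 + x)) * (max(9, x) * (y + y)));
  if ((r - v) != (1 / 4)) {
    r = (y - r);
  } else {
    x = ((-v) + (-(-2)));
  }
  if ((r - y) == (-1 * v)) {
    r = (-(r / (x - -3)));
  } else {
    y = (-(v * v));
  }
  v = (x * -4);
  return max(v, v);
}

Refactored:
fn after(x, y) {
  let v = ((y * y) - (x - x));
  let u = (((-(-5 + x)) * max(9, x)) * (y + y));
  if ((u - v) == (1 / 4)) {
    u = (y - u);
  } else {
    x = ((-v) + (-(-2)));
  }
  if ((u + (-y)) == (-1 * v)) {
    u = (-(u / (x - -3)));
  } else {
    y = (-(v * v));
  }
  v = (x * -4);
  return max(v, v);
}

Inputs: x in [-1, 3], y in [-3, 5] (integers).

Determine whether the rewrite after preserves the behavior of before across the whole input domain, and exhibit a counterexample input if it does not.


Try x=-1, y=-3.
before: v = 9; r = -324; ((r - v) != (1 / 4)) -> true; r = 321; ((r - y) == (-1 * v)) -> false; y = -81; v = 4; return 4
after: v = 9; u = -324; ((u - v) == (1 / 4)) -> false; x = -7; ((u + (-y)) == (-1 * v)) -> false; y = -81; v = 28; return 28
4 vs 28 — the two versions disagree here.
verdict: not equivalent; witness: x=-1, y=-3


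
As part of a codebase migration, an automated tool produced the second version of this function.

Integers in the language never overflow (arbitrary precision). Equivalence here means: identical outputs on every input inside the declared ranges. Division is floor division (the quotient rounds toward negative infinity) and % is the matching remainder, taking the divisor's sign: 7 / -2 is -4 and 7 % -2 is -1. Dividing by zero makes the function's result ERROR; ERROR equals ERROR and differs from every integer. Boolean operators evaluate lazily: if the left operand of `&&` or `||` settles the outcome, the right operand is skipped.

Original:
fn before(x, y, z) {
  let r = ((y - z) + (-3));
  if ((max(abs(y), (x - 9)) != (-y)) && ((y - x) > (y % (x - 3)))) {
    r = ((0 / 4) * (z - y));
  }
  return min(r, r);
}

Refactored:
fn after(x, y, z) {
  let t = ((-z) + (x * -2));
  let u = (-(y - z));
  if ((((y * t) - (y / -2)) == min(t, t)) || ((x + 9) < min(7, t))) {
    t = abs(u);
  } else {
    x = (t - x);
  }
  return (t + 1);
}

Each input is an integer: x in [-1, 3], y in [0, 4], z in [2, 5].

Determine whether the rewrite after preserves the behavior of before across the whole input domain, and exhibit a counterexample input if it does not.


Run the pair on x=-1, y=0, z=2.
before: r := -5 | ((max(abs(y), (x - 9)) != (-y)) && ((y - x) > (y % (x - 3)))): false | result -5
after: t := 0 | u := 2 | ((((y * t) - (y / -2)) == min(t, t)) || ((x + 9) < min(7, t))): true | t := 2 | result 3
-5 != 3, so the rewrite changes behavior.
verdict: not equivalent; witness: x=-1, y=0, z=2


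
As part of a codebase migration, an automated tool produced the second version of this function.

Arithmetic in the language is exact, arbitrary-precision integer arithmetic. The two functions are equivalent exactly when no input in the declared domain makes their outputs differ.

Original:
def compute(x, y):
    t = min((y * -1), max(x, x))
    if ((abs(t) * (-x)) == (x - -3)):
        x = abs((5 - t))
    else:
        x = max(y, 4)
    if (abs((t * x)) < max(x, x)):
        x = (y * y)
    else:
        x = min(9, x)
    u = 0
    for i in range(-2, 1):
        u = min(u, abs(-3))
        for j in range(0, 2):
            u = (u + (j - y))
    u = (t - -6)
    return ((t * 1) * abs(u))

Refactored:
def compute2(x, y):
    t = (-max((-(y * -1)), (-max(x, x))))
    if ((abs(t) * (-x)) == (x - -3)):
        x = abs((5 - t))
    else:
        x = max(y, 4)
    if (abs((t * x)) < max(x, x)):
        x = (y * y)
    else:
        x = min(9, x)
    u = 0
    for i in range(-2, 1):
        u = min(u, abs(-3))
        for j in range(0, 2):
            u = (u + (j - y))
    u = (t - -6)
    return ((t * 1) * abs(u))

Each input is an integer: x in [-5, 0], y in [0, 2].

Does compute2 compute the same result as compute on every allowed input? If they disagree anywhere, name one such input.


Changes here: min/max/abs usage differs; the full 18-point sweep finds no disagreement.
verdict: equivalent


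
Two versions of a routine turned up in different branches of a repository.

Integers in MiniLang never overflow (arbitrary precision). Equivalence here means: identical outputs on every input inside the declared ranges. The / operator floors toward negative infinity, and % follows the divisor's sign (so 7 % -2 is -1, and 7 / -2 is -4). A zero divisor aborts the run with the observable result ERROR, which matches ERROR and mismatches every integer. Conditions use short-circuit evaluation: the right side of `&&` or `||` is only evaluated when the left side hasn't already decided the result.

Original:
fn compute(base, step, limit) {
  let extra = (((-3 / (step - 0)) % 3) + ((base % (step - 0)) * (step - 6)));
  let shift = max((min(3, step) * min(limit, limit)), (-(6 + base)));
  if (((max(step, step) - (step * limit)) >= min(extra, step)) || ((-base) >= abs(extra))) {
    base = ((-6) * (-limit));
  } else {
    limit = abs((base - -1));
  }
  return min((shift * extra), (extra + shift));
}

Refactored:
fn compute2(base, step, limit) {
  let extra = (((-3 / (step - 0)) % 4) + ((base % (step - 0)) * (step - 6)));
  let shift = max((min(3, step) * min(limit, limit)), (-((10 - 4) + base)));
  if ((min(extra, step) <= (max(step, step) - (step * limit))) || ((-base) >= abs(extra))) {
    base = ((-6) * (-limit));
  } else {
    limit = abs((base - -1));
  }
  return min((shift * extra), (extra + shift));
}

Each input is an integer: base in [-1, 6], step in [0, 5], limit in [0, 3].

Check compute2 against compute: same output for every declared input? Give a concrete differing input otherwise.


At base=-1, step=1, limit=1: compute gives 0, compute2 gives 1.
verdict: not equivalent; witness: base=-1, step=1, limit=1


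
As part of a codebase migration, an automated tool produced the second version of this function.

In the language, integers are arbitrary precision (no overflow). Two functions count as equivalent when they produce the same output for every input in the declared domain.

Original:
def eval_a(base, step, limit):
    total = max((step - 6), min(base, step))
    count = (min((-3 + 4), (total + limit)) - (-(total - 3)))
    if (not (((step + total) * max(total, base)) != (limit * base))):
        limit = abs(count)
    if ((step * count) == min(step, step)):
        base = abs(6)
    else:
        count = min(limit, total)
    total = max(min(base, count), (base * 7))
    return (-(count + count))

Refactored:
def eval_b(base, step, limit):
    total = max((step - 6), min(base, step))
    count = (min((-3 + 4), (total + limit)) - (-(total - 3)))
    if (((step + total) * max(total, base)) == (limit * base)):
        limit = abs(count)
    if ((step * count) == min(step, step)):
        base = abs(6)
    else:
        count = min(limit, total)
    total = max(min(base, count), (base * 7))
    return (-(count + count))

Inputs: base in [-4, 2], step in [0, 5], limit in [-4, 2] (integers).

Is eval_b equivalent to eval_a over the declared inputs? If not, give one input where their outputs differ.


Although comparison usage differs, boolean connective usage differs, 294/294 inputs agree.
verdict: equivalent


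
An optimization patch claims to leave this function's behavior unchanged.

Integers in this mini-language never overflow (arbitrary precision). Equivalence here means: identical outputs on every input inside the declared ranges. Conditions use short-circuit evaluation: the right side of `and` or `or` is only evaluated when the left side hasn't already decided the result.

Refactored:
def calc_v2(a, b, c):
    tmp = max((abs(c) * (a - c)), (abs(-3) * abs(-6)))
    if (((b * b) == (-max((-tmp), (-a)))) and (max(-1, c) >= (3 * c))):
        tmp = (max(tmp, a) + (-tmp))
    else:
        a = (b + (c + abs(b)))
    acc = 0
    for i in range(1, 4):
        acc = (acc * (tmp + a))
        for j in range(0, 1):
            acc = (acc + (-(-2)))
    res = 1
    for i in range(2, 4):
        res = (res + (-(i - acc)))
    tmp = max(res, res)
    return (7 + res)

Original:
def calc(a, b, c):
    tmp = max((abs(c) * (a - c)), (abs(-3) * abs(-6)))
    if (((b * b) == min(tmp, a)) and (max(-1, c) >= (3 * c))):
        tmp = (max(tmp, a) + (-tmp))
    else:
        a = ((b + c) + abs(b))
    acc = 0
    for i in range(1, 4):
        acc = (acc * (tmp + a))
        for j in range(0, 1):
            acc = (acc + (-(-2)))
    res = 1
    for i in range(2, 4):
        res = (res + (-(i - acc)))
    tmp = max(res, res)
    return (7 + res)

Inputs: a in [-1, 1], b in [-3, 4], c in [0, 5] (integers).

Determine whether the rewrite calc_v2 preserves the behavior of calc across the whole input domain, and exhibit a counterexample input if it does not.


The two are interchangeable: min/max/abs usage differs, and every declared input agrees.
As a probe, take a=1, b=1, c=0: calc runs tmp := 18 | (((b * b) == min(tmp, a)) and (max(-1, c) >= (3 * c))): true | tmp := 0 | acc := 0 | iter i=1: | acc := 0 | iter j=0: | acc := 2 | iter i=2: | acc := 2 | iter j=0: | acc := 4 | iter i=3: | acc := 4 | iter j=0: | acc := 6 | res := 1 | iter i=2: | res := 5 | iter i=3: | res := 8 | tmp := 8 | result 15; calc_v2 runs tmp := 18 | (((b * b) == (-max((-tmp), (-a)))) and (max(-1, c) >= (3 * c))): true | tmp := 0 | acc := 0 | iter i=1: | acc := 0 | iter j=0: | acc := 2 | iter i=2: | acc := 2 | iter j=0: | acc := 4 | iter i=3: | acc := 4 | iter j=0: | acc := 6 | res := 1 | iter i=2: | res := 5 | iter i=3: | res := 8 | tmp := 8 | result 15; both end at 15.
Across all 144 domain points the two functions coincide.
verdict: equivalent


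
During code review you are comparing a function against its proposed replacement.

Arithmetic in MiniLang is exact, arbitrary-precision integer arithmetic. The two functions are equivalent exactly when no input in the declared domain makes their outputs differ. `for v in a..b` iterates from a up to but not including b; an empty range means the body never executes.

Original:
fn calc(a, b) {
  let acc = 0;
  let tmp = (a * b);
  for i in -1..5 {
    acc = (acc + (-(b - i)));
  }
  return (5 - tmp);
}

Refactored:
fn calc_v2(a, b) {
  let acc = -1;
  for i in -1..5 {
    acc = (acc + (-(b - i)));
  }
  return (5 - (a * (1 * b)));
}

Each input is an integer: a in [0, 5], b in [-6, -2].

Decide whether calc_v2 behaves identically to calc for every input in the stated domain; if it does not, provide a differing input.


The edit looks behavioral (`0` became `-1`), but over these ranges it never changes the outcome.
As a probe, take a=3, b=-6: calc runs acc=0, then tmp=-18, then (i=-1), then acc=5, then (i=0), then acc=11, then (i=1), then acc=18, then (i=2), then acc=26, then (i=3), then acc=35, then (i=4), then acc=45, then returns 23; calc_v2 runs acc=-1, then (i=-1), then acc=4, then (i=0), then acc=10, then (i=1), then acc=17, then (i=2), then acc=25, then (i=3), then acc=34, then (i=4), then acc=44, then returns 23; both end at 23.
Sweeping the whole domain (30 inputs) finds no disagreement.
verdict: equivalent


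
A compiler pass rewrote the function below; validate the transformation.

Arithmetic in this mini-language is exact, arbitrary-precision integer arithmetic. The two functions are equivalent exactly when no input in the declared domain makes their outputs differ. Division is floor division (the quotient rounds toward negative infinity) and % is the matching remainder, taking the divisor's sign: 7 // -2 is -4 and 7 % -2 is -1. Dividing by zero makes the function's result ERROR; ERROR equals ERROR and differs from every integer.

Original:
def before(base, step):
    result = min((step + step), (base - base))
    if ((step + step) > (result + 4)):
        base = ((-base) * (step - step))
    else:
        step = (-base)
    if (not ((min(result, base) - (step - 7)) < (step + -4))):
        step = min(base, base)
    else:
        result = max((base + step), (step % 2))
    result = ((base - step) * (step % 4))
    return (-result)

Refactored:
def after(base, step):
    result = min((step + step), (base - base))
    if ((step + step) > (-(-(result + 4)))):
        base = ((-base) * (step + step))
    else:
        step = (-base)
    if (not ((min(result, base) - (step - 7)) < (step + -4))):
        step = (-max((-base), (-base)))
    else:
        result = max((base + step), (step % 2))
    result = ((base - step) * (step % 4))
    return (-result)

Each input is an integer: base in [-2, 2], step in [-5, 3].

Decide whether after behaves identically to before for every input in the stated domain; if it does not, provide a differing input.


There is a counterexample at base=1, step=3: 0 on one side, 27 on the other.
before: result=0, then ((step + step) > (result + 4)) is true, then base=0, then (not ((min(result, base) - (step - 7)) < (step + -4))) is true, then step=0, then result=0, then returns 0
after: result=0, then ((step + step) > (-(-(result + 4)))) is true, then base=-6, then (not ((min(result, base) - (step - 7)) < (step + -4))) is false, then result=1, then result=-27, then returns 27
verdict: not equivalent; witness: base=1, step=3


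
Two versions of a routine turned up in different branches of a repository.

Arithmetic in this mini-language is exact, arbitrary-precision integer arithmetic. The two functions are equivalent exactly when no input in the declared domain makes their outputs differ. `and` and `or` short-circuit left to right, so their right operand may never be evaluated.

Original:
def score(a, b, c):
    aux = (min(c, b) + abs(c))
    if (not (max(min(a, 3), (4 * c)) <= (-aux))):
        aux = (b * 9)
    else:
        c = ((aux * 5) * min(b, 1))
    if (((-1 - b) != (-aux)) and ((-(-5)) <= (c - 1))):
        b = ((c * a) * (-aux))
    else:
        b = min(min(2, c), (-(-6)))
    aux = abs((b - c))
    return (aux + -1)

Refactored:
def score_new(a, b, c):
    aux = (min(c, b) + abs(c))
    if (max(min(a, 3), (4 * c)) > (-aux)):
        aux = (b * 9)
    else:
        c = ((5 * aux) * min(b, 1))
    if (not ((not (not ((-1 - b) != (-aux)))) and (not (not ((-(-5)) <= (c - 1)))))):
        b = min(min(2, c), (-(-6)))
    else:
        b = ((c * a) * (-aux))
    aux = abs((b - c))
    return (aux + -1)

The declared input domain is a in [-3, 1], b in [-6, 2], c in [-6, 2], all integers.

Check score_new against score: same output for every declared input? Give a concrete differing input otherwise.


The two are interchangeable: boolean connective usage differs, and comparison usage differs, and every declared input agrees.
As a probe, take a=0, b=-1, c=1: score runs aux = 0; (not (max(min(a, 3), (4 * c)) <= (-aux))) -> true; aux = -9; (((-1 - b) != (-aux)) and ((-(-5)) <= (c - 1))) -> false; b = 1; aux = 0; return -1; score_new runs aux = 0; (max(min(a, 3), (4 * c)) > (-aux)) -> true; aux = -9; (not ((not (not ((-1 - b) != (-aux)))) and (not (not ((-(-5)) <= (c - 1)))))) -> true; b = 1; aux = 0; return -1; both end at -1.
Checked all 405 inputs in the declared domain: the outputs agree on every one.
verdict: equivalent


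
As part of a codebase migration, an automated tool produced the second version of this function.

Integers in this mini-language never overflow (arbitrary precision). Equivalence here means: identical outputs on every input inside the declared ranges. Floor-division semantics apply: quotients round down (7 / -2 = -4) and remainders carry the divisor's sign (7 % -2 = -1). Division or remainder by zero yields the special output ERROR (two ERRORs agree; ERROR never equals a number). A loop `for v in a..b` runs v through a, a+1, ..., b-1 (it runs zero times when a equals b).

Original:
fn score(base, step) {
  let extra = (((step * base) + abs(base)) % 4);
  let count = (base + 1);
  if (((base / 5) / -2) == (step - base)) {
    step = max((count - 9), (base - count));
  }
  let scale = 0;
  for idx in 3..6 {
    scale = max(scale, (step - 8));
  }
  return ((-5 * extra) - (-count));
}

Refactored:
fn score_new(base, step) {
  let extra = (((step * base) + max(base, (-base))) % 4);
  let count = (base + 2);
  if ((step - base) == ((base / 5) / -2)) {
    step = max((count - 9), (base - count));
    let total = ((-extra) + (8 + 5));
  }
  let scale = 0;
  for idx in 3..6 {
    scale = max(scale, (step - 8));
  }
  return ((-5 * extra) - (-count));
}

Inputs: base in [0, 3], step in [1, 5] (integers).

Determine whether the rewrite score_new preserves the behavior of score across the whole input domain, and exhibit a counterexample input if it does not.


Not equivalent: base=0, step=1 separates them (1 vs 2).
score: extra=0, then count=1, then (((base / 5) / -2) == (step - base)) is false, then scale=0, then (idx=3), then scale=0, then (idx=4), then scale=0, then (idx=5), then scale=0, then returns 1
score_new: extra=0, then count=2, then ((step - base) == ((base / 5) / -2)) is false, then scale=0, then (idx=3), then scale=0, then (idx=4), then scale=0, then (idx=5), then scale=0, then returns 2
verdict: not equivalent; witness: base=0, step=1


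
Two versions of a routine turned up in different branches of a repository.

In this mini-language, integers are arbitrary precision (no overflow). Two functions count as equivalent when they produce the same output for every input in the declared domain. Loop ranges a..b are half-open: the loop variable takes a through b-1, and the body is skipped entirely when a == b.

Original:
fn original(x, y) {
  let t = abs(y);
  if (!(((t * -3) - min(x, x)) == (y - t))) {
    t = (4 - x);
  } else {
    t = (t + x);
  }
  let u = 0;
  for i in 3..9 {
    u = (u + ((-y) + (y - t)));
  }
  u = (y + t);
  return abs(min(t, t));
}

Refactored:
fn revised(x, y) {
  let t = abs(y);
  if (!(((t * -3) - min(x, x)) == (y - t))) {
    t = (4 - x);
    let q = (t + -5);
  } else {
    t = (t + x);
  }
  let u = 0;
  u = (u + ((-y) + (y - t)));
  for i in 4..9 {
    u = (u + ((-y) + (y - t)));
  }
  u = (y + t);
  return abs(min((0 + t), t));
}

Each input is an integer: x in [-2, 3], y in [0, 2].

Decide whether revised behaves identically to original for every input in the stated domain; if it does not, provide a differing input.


Equivalent — the differences include local variable names differ, plus statement counts differ, plus arithmetic usage differs, plus loop structure differs, plus constant usage differs, yet no declared input distinguishes the two.
As a probe, take x=2, y=2: original runs t becomes 2; next (!(((t * -3) - min(x, x)) == (y - t))) evaluates to true; next t becomes 2; next u becomes 0; next at i=3:; next u becomes -2; next at i=4:; next u becomes -4; next at i=5:; next u becomes -6; next at i=6:; next u becomes -8; next at i=7:; next u becomes -10; next at i=8:; next u becomes -12; next u becomes 4; next final value 2; revised runs t becomes 2; next (!(((t * -3) - min(x, x)) == (y - t))) evaluates to true; next t becomes 2; next q becomes -3; next u becomes 0; next u becomes -2; next at i=4:; next u becomes -4; next at i=5:; next u becomes -6; next at i=6:; next u becomes -8; next at i=7:; next u becomes -10; next at i=8:; next u becomes -12; next u becomes 4; next final value 2; both end at 2.
Every one of the 18 inputs gives matching results.
verdict: equivalent


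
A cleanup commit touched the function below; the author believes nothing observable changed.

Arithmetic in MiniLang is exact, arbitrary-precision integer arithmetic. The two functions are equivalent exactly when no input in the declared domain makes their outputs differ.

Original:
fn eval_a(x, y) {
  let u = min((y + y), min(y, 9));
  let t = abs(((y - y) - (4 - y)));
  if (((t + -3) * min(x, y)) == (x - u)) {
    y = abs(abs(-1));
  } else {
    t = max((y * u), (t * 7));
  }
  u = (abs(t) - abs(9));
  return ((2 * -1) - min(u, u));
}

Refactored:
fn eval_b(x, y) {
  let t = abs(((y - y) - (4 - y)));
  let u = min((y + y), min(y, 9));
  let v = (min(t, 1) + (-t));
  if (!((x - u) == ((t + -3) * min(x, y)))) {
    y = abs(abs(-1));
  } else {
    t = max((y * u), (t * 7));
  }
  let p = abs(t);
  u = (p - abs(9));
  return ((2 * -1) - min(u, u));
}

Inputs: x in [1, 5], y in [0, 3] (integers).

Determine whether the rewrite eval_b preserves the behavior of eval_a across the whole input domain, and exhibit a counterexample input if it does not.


Run the pair on x=1, y=0.
eval_a: u becomes 0; next t becomes 4; next (((t + -3) * min(x, y)) == (x - u)) evaluates to false; next t becomes 28; next u becomes 19; next final value -21
eval_b: t becomes 4; next u becomes 0; next v becomes -3; next (!((x - u) == ((t + -3) * min(x, y)))) evaluates to true; next y becomes 1; next p becomes 4; next u becomes -5; next final value 3
-21 vs 3 — the two versions disagree here.
verdict: not equivalent; witness: x=1, y=0


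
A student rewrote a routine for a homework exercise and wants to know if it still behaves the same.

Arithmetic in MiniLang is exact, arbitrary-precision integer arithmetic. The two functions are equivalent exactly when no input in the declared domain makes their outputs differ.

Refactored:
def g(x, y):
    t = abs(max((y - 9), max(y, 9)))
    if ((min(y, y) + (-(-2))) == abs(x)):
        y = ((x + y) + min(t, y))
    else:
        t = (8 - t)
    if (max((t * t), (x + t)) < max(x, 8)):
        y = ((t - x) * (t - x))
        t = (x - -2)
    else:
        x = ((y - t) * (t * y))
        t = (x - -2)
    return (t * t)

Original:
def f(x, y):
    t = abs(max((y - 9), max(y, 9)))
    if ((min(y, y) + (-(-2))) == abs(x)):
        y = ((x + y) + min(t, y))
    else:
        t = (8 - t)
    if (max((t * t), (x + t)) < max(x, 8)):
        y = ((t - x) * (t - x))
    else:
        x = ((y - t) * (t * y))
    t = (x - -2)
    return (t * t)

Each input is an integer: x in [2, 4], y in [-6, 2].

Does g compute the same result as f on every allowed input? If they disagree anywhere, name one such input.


Reading the diff, among the changes: constant usage differs; also statement counts differ; also arithmetic usage differs.
Spot check at x=4, y=1 — f: t becomes 9; next ((min(y, y) + (-(-2))) == abs(x)) evaluates to false; next t becomes -1; next (max((t * t), (x + t)) < max(x, 8)) evaluates to true; next y becomes 25; next t becomes 6; next final value 36. g: t becomes 9; next ((min(y, y) + (-(-2))) == abs(x)) evaluates to false; next t becomes -1; next (max((t * t), (x + t)) < max(x, 8)) evaluates to true; next y becomes 25; next t becomes 6; next final value 36. Both give 36.
Across all 27 domain points the two functions coincide.
verdict: equivalent


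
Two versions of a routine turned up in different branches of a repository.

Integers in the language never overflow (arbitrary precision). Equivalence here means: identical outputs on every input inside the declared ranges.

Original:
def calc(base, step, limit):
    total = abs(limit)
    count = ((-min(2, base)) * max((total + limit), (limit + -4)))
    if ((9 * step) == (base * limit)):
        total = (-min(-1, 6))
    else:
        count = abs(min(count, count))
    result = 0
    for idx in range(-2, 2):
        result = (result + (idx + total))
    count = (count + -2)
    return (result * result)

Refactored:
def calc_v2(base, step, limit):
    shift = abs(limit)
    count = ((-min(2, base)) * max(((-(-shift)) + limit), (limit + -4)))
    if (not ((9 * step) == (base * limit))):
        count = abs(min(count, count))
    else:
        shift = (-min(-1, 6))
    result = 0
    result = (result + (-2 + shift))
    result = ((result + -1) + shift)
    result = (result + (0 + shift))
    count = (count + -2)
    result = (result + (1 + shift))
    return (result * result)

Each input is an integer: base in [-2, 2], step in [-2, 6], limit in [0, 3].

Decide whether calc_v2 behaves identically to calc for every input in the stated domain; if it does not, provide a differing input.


Reading the diff, among the changes: constant usage differs, statement counts differ, loop structure differs, arithmetic usage differs, local variable names differ, boolean connective usage differs.
One worked example (base=1, step=6, limit=1) — calc: total becomes 1; next count becomes -2; next ((9 * step) == (base * limit)) evaluates to false; next count becomes 2; next result becomes 0; next at idx=-2:; next result becomes -1; next at idx=-1:; next result becomes -1; next at idx=0:; next result becomes 0; next at idx=1:; next result becomes 2; next count becomes 0; next final value 4; calc_v2: shift becomes 1; next count becomes -2; next (not ((9 * step) == (base * limit))) evaluates to true; next count becomes 2; next result becomes 0; next result becomes -1; next result becomes -1; next result becomes 0; next count becomes 0; next result becomes 2; next final value 4; agreement on 4.
Sweeping the whole domain (180 inputs) finds no disagreement.
verdict: equivalent


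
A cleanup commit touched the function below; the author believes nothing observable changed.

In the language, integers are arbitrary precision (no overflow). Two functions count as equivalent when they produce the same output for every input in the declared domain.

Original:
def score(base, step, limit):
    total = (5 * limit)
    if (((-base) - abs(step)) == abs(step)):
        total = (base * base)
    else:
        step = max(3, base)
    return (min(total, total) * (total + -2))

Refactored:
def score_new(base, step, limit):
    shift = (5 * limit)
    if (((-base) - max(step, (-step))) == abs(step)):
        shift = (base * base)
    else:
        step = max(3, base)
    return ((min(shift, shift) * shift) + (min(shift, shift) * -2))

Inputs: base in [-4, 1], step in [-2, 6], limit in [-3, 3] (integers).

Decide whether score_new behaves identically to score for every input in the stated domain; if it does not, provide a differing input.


The two versions differ — the changes include local variable names differ; and min/max/abs usage differs; and arithmetic usage differs.
One worked example (base=-1, step=4, limit=-3) — score: total := -15 | (((-base) - abs(step)) == abs(step)): false | step := 3 | result 255; score_new: shift := -15 | (((-base) - max(step, (-step))) == abs(step)): false | step := 3 | result 255; agreement on 255.
Across all 378 domain points the two functions coincide.
verdict: equivalent


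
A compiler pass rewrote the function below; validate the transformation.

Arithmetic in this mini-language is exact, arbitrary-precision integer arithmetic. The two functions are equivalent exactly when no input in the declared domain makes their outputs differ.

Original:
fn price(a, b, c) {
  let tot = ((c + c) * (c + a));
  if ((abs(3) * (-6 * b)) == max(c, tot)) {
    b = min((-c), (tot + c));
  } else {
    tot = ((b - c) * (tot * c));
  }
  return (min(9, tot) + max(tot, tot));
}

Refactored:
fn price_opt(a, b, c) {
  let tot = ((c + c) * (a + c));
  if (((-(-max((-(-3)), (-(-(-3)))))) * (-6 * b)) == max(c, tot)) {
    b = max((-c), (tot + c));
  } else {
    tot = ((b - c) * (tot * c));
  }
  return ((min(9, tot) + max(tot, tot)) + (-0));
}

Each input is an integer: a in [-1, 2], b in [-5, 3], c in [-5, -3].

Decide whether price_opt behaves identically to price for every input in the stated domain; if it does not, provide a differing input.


The suspicious edit (`min((-c), (tot + c))` became `max((-c), (tot + c))`) never changes the result for any input inside the declared domain; all 108 inputs agree.
verdict: equivalent


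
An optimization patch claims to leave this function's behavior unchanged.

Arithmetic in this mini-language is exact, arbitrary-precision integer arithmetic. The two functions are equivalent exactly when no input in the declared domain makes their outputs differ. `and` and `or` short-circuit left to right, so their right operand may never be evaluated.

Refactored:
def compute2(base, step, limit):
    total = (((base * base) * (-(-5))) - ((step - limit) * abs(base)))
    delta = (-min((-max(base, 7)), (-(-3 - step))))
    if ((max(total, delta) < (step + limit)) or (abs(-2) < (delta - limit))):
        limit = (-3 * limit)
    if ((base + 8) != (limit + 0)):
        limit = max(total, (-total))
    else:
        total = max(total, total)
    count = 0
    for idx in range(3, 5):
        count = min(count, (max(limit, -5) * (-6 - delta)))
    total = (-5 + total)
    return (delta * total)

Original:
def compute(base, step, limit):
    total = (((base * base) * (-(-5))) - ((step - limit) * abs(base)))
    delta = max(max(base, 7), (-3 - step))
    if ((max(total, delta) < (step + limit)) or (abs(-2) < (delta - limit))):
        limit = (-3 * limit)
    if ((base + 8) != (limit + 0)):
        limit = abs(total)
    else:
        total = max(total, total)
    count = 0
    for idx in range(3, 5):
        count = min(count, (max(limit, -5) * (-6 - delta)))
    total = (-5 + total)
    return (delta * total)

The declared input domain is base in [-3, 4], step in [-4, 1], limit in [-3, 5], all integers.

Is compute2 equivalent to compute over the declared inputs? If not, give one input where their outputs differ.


The two are interchangeable: min/max/abs usage differs, and every declared input agrees.
Spot check at base=4, step=1, limit=-1 — compute: total becomes 72; next delta becomes 7; next ((max(total, delta) < (step + limit)) or (abs(-2) < (delta - limit))) evaluates to true; next limit becomes 3; next ((base + 8) != (limit + 0)) evaluates to true; next limit becomes 72; next count becomes 0; next at idx=3:; next count becomes -936; next at idx=4:; next count becomes -936; next total becomes 67; next final value 469. compute2: total becomes 72; next delta becomes 7; next ((max(total, delta) < (step + limit)) or (abs(-2) < (delta - limit))) evaluates to true; next limit becomes 3; next ((base + 8) != (limit + 0)) evaluates to true; next limit becomes 72; next count becomes 0; next at idx=3:; next count becomes -936; next at idx=4:; next count becomes -936; next total becomes 67; next final value 469. Both give 469.
Checked all 432 inputs in the declared domain: the outputs agree on every one.
verdict: equivalent
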